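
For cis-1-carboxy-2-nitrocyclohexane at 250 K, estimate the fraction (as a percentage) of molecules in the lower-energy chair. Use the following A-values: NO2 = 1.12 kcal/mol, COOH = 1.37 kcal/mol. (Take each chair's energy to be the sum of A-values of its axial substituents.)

62.3%

C1 and C2 have opposite parity, so for the cis isomer the two substituents are one axial and one equatorial in each chair.
Chair I (nitro axial, carboxyl equatorial): E = 1.12 kcal/mol; chair II (nitro equatorial, carboxyl axial): E = 1.37 kcal/mol.
ΔG = 0.25 kcal/mol between the two chairs.
K = exp(ΔG/RT) with R = 1.987×10⁻³ kcal mol⁻¹ K⁻¹ and T = 250 K gives K ≈ 1.65.
Fraction in the lower-energy chair = K/(K+1) = 62.3%.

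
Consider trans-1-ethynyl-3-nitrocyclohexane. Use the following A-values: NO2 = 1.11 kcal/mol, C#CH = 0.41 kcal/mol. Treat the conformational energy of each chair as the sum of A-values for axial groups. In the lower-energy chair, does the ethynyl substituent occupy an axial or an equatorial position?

axial

C1 and C3 have the same parity, so for the trans isomer the two substituents are one axial and one equatorial in each chair.
Chair I (nitro axial, ethynyl equatorial): E = 1.11 kcal/mol.
Chair II (nitro equatorial, ethynyl axial): E = 0.41 kcal/mol.
Chair II is the more stable (lower-energy) conformer, and in that chair the ethynyl group is axial.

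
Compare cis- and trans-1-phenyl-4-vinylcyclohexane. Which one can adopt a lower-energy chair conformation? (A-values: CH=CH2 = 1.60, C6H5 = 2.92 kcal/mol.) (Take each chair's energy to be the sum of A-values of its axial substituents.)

trans

At 1,4 positions (parity opposite): cis → (a,e or e,a); trans → (e,e or a,a).
Best chair for cis: E = 1.60 kcal/mol; best chair for trans: E = 0.00 kcal/mol.
The trans isomer is lower by 1.60 kcal/mol.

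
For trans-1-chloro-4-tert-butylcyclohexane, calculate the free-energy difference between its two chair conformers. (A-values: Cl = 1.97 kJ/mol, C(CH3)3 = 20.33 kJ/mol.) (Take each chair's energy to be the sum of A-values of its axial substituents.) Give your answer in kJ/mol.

22.30 kJ/mol

C1 and C4 have opposite parity, so for the trans isomer the two substituents are e,e in one chair and a,a in the other.
Chair I (chloro axial, tert-butyl axial): E = 22.30 kJ/mol.
Chair II (chloro equatorial, tert-butyl equatorial): E = 0.00 kJ/mol.
ΔE = 22.30 − 0.00 = 22.30 kJ/mol; chair II is more stable.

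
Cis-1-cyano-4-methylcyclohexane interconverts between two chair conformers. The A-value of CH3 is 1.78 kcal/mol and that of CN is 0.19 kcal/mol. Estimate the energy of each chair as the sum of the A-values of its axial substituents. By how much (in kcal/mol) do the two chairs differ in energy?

C1 and C4 have opposite parity, so for the cis isomer the two substituents are one axial and one equatorial in each chair.
Chair I (methyl axial, cyano equatorial): E = 1.78 kcal/mol.
Chair II (methyl equatorial, cyano axial): E = 0.19 kcal/mol.
ΔE = 1.78 − 0.19 = 1.59 kcal/mol; chair II is more stable.

1.59 kcal/mol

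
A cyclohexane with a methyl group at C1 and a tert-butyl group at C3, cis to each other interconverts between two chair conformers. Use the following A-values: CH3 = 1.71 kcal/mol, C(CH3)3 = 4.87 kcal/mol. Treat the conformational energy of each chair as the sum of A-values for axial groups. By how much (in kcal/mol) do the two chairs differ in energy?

6.58 kcal/mol

C1 and C3 have the same parity, so for the cis isomer the two substituents are e,e in one chair and a,a in the other.
Chair I (methyl axial, tert-butyl axial): E = 6.58 kcal/mol.
Chair II (methyl equatorial, tert-butyl equatorial): E = 0.00 kcal/mol.
ΔE = 6.58 − 0.00 = 6.58 kcal/mol; chair II is more stable.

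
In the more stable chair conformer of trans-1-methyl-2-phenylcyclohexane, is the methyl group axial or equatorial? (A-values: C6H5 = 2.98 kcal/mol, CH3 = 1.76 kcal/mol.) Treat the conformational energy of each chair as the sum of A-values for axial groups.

equatorial

C1 and C2 have opposite parity, so for the trans isomer the two substituents are e,e in one chair and a,a in the other.
Chair I (phenyl axial, methyl axial): E = 4.74 kcal/mol.
Chair II (phenyl equatorial, methyl equatorial): E = 0.00 kcal/mol.
Chair II is the more stable (lower-energy) conformer, and in that chair the methyl group is equatorial.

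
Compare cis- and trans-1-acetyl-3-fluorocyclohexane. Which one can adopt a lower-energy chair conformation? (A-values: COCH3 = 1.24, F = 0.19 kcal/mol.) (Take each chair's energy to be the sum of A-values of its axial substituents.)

cis

At 1,3 positions (parity same): cis → (e,e or a,a); trans → (a,e or e,a).
Best chair for cis: E = 0.00 kcal/mol; best chair for trans: E = 0.19 kcal/mol.
The cis isomer is lower by 0.19 kcal/mol.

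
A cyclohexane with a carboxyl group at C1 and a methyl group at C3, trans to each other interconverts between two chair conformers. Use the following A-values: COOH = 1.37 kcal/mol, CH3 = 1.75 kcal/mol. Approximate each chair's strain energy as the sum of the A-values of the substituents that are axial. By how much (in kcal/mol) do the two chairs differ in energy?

C1 and C3 have the same parity, so for the trans isomer the two substituents are one axial and one equatorial in each chair.
Chair I (carboxyl axial, methyl equatorial): E = 1.37 kcal/mol.
Chair II (carboxyl equatorial, methyl axial): E = 1.75 kcal/mol.
ΔE = 1.75 − 1.37 = 0.38 kcal/mol; chair I is more stable.

0.38 kcal/mol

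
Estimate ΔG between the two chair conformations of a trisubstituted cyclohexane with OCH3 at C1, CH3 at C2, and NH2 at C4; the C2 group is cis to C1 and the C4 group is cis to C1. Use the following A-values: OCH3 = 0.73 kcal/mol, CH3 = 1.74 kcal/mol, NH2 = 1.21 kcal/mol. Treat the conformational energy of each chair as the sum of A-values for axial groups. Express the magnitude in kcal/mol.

Chair I (methoxy axial, methyl equatorial, amino equatorial): E = 0.73 kcal/mol.
Chair II (methoxy equatorial, methyl axial, amino axial): E = 2.95 kcal/mol.
ΔE = 2.95 − 0.73 = 2.22 kcal/mol; chair I is more stable.

2.22 kcal/mol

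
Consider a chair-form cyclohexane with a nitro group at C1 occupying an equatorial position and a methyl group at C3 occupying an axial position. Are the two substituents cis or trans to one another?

C1 and C3 have the same parity, so their axial bonds point in the same direction.
With same-parity carbons, two substituents on the same face are both axial or both equatorial; opposite faces give one of each.
Here the groups are equatorial/axial → opposite face → trans.

trans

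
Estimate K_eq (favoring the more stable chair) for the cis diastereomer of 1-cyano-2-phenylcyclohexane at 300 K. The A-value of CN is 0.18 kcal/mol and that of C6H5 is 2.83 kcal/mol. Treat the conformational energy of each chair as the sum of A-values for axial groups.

C1 and C2 have opposite parity, so for the cis isomer the two substituents are one axial and one equatorial in each chair.
Chair I (cyano axial, phenyl equatorial): E = 0.18 kcal/mol; chair II (cyano equatorial, phenyl axial): E = 2.83 kcal/mol.
ΔG = 2.65 kcal/mol between the two chairs.
K = exp(ΔG/RT) with R = 1.987×10⁻³ kcal mol⁻¹ K⁻¹ and T = 300 K gives K ≈ 85.2.

K ≈ 85.2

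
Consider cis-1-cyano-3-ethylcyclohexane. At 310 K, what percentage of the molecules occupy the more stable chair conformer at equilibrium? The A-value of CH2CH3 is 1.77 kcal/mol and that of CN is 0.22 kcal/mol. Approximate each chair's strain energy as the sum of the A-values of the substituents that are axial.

96.2%

C1 and C3 have the same parity, so for the cis isomer the two substituents are e,e in one chair and a,a in the other.
Chair I (ethyl axial, cyano axial): E = 1.99 kcal/mol; chair II (ethyl equatorial, cyano equatorial): E = 0.00 kcal/mol.
ΔG = 1.99 kcal/mol between the two chairs.
K = exp(ΔG/RT) with R = 1.987×10⁻³ kcal mol⁻¹ K⁻¹ and T = 310 K gives K ≈ 25.3.
Fraction in the lower-energy chair = K/(K+1) = 96.2%.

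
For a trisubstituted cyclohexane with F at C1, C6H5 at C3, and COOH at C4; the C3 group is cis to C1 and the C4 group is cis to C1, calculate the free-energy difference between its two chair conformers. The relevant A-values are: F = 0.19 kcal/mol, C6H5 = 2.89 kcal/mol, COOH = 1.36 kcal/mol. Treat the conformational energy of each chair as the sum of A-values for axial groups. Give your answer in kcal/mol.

1.72 kcal/mol

Chair I (fluoro axial, phenyl axial, carboxyl equatorial): E = 3.08 kcal/mol.
Chair II (fluoro equatorial, phenyl equatorial, carboxyl axial): E = 1.36 kcal/mol.
ΔE = 3.08 − 1.36 = 1.72 kcal/mol; chair II is more stable.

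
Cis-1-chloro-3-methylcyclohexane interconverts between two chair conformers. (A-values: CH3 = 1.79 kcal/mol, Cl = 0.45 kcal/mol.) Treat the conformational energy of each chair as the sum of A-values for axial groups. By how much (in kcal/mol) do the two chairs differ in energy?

C1 and C3 have the same parity, so for the cis isomer the two substituents are e,e in one chair and a,a in the other.
Chair I (methyl axial, chloro axial): E = 2.24 kcal/mol.
Chair II (methyl equatorial, chloro equatorial): E = 0.00 kcal/mol.
ΔE = 2.24 − 0.00 = 2.24 kcal/mol; chair II is more stable.

2.24 kcal/mol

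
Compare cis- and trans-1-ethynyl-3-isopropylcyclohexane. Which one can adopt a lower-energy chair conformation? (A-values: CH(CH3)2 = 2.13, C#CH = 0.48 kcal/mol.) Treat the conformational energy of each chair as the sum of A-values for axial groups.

cis

At 1,3 positions (parity same): cis → (e,e or a,a); trans → (a,e or e,a).
Best chair for cis: E = 0.00 kcal/mol; best chair for trans: E = 0.48 kcal/mol.
The cis isomer is lower by 0.48 kcal/mol.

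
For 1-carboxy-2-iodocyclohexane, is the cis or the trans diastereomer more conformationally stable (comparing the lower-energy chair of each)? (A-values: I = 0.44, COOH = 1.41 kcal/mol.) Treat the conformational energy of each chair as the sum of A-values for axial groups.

trans

At 1,2 positions (parity opposite): cis → (a,e or e,a); trans → (e,e or a,a).
Best chair for cis: E = 0.44 kcal/mol; best chair for trans: E = 0.00 kcal/mol.
The trans isomer is lower by 0.44 kcal/mol.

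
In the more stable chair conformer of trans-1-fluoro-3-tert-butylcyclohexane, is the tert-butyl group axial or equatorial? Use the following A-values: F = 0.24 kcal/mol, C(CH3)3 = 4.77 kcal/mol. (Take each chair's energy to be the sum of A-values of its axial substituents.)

C1 and C3 have the same parity, so for the trans isomer the two substituents are one axial and one equatorial in each chair.
Chair I (fluoro axial, tert-butyl equatorial): E = 0.24 kcal/mol.
Chair II (fluoro equatorial, tert-butyl axial): E = 4.77 kcal/mol.
Chair I is the more stable (lower-energy) conformer, and in that chair the tert-butyl group is equatorial.

equatorial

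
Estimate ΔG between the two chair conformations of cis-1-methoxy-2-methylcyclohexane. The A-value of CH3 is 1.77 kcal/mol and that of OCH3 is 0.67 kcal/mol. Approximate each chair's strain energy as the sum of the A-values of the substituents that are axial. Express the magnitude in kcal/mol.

1.10 kcal/mol

C1 and C2 have opposite parity, so for the cis isomer the two substituents are one axial and one equatorial in each chair.
Chair I (methyl axial, methoxy equatorial): E = 1.77 kcal/mol.
Chair II (methyl equatorial, methoxy axial): E = 0.67 kcal/mol.
ΔE = 1.77 − 0.67 = 1.10 kcal/mol; chair II is more stable.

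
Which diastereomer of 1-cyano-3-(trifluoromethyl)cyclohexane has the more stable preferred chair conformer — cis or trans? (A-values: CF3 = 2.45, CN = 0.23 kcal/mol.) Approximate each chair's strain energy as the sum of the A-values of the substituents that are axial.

cis

At 1,3 positions (parity same): cis → (e,e or a,a); trans → (a,e or e,a).
Best chair for cis: E = 0.00 kcal/mol; best chair for trans: E = 0.23 kcal/mol.
The cis isomer is lower by 0.23 kcal/mol.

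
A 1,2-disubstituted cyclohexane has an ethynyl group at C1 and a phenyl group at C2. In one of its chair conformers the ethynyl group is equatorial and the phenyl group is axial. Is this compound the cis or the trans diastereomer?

cis

C1 and C2 have opposite parity, so their axial bonds point in opposite directions.
With opposite-parity carbons, two substituents on the same face are one axial and one equatorial; opposite faces give both axial or both equatorial.
Here the groups are equatorial/axial → same face → cis.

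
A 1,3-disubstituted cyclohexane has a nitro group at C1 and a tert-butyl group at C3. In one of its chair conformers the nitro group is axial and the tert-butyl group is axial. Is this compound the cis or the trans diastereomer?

cis

C1 and C3 have the same parity, so their axial bonds point in the same direction.
With same-parity carbons, two substituents on the same face are both axial or both equatorial; opposite faces give one of each.
Here the groups are axial/axial → same face → cis.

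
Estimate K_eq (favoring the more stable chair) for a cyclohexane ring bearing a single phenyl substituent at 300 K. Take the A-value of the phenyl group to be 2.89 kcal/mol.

K ≈ 128

One chair has the phenyl group axial (E = 2.89 kcal/mol) and the other has it equatorial (E = 0).
ΔG = 2.89 kcal/mol between the two chairs.
K = exp(ΔG/RT) with R = 1.987×10⁻³ kcal mol⁻¹ K⁻¹ and T = 300 K gives K ≈ 128.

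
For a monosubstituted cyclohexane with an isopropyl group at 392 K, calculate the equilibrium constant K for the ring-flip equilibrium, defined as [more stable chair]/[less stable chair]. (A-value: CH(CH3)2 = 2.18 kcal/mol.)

One chair has the isopropyl group axial (E = 2.18 kcal/mol) and the other has it equatorial (E = 0).
ΔG = 2.18 kcal/mol between the two chairs.
K = exp(ΔG/RT) with R = 1.987×10⁻³ kcal mol⁻¹ K⁻¹ and T = 392 K gives K ≈ 16.4.

K ≈ 16.4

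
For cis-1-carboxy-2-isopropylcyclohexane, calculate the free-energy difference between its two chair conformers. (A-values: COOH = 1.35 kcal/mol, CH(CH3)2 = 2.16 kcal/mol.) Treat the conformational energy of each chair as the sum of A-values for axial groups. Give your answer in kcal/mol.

C1 and C2 have opposite parity, so for the cis isomer the two substituents are one axial and one equatorial in each chair.
Chair I (carboxyl axial, isopropyl equatorial): E = 1.35 kcal/mol.
Chair II (carboxyl equatorial, isopropyl axial): E = 2.16 kcal/mol.
ΔE = 2.16 − 1.35 = 0.81 kcal/mol; chair I is more stable.

0.81 kcal/mol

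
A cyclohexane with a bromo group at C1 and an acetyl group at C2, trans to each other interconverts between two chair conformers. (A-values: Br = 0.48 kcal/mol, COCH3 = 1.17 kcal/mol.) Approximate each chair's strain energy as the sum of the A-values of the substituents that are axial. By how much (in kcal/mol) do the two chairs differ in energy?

C1 and C2 have opposite parity, so for the trans isomer the two substituents are e,e in one chair and a,a in the other.
Chair I (bromo axial, acetyl axial): E = 1.65 kcal/mol.
Chair II (bromo equatorial, acetyl equatorial): E = 0.00 kcal/mol.
ΔE = 1.65 − 0.00 = 1.65 kcal/mol; chair II is more stable.

1.65 kcal/mol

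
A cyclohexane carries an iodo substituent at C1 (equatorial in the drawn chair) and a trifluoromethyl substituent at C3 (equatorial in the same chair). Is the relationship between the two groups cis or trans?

cis

C1 and C3 have the same parity, so their axial bonds point in the same direction.
With same-parity carbons, two substituents on the same face are both axial or both equatorial; opposite faces give one of each.
Here the groups are equatorial/equatorial → same face → cis.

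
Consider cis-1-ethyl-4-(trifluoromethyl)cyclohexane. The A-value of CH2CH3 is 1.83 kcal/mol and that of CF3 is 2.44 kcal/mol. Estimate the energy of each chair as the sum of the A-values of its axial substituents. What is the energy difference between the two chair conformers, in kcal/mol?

0.61 kcal/mol

C1 and C4 have opposite parity, so for the cis isomer the two substituents are one axial and one equatorial in each chair.
Chair I (ethyl axial, trifluoromethyl equatorial): E = 1.83 kcal/mol.
Chair II (ethyl equatorial, trifluoromethyl axial): E = 2.44 kcal/mol.
ΔE = 2.44 − 1.83 = 0.61 kcal/mol; chair I is more stable.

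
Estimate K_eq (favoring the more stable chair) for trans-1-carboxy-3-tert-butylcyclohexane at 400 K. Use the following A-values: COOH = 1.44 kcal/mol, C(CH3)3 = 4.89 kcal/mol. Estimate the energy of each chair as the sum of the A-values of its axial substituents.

K ≈ 76.8

C1 and C3 have the same parity, so for the trans isomer the two substituents are one axial and one equatorial in each chair.
Chair I (carboxyl axial, tert-butyl equatorial): E = 1.44 kcal/mol; chair II (carboxyl equatorial, tert-butyl axial): E = 4.89 kcal/mol.
ΔG = 3.45 kcal/mol between the two chairs.
K = exp(ΔG/RT) with R = 1.987×10⁻³ kcal mol⁻¹ K⁻¹ and T = 400 K gives K ≈ 76.8.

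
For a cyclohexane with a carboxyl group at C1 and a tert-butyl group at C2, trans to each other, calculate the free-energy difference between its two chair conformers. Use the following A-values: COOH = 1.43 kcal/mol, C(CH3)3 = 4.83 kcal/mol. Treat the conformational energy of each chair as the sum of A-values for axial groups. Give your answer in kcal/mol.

C1 and C2 have opposite parity, so for the trans isomer the two substituents are e,e in one chair and a,a in the other.
Chair I (carboxyl axial, tert-butyl axial): E = 6.26 kcal/mol.
Chair II (carboxyl equatorial, tert-butyl equatorial): E = 0.00 kcal/mol.
ΔE = 6.26 − 0.00 = 6.26 kcal/mol; chair II is more stable.

6.26 kcal/mol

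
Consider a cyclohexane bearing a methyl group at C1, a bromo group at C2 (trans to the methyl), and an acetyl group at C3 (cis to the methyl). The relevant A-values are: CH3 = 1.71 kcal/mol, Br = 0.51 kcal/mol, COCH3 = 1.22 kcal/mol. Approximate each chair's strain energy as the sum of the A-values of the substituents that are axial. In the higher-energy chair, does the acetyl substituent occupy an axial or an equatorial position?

Chair I (methyl axial, bromo axial, acetyl axial): E = 3.44 kcal/mol.
Chair II (methyl equatorial, bromo equatorial, acetyl equatorial): E = 0.00 kcal/mol.
Chair I is the less stable (higher-energy) conformer, and in that chair the acetyl group is axial.

axial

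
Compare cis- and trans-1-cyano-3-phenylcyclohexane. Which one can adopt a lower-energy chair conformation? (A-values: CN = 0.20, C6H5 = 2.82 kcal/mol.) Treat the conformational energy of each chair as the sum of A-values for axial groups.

cis

At 1,3 positions (parity same): cis → (e,e or a,a); trans → (a,e or e,a).
Best chair for cis: E = 0.00 kcal/mol; best chair for trans: E = 0.20 kcal/mol.
The cis isomer is lower by 0.20 kcal/mol.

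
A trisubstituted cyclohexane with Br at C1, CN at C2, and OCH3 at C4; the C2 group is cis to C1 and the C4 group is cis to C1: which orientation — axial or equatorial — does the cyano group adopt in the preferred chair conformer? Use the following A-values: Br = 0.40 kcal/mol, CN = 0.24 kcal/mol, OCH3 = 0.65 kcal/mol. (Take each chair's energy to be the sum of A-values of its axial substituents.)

Chair I (bromo axial, cyano equatorial, methoxy equatorial): E = 0.40 kcal/mol.
Chair II (bromo equatorial, cyano axial, methoxy axial): E = 0.89 kcal/mol.
Chair I is the more stable (lower-energy) conformer, and in that chair the cyano group is equatorial.

equatorial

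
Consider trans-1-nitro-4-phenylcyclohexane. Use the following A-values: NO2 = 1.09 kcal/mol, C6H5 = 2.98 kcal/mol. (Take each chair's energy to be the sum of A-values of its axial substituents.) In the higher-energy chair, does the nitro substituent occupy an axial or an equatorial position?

axial

C1 and C4 have opposite parity, so for the trans isomer the two substituents are e,e in one chair and a,a in the other.
Chair I (nitro axial, phenyl axial): E = 4.07 kcal/mol.
Chair II (nitro equatorial, phenyl equatorial): E = 0.00 kcal/mol.
Chair I is the less stable (higher-energy) conformer, and in that chair the nitro group is axial.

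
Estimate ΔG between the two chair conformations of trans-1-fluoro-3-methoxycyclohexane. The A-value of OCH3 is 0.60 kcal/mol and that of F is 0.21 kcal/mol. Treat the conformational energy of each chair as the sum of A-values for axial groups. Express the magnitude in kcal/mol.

0.39 kcal/mol

C1 and C3 have the same parity, so for the trans isomer the two substituents are one axial and one equatorial in each chair.
Chair I (methoxy axial, fluoro equatorial): E = 0.60 kcal/mol.
Chair II (methoxy equatorial, fluoro axial): E = 0.21 kcal/mol.
ΔE = 0.60 − 0.21 = 0.39 kcal/mol; chair II is more stable.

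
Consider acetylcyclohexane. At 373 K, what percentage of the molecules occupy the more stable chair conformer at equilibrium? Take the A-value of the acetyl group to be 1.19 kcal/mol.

One chair has the acetyl group axial (E = 1.19 kcal/mol) and the other has it equatorial (E = 0).
ΔG = 1.19 kcal/mol between the two chairs.
K = exp(ΔG/RT) with R = 1.987×10⁻³ kcal mol⁻¹ K⁻¹ and T = 373 K gives K ≈ 4.98.
Fraction in the lower-energy chair = K/(K+1) = 83.3%.

83.3%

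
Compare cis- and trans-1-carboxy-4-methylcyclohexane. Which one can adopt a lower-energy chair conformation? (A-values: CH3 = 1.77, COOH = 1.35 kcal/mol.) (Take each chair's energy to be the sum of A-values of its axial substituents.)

trans

At 1,4 positions (parity opposite): cis → (a,e or e,a); trans → (e,e or a,a).
Best chair for cis: E = 1.35 kcal/mol; best chair for trans: E = 0.00 kcal/mol.
The trans isomer is lower by 1.35 kcal/mol.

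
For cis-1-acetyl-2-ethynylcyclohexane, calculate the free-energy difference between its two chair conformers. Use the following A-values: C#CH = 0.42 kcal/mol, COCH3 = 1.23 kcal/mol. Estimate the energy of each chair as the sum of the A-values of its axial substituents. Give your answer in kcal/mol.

C1 and C2 have opposite parity, so for the cis isomer the two substituents are one axial and one equatorial in each chair.
Chair I (ethynyl axial, acetyl equatorial): E = 0.42 kcal/mol.
Chair II (ethynyl equatorial, acetyl axial): E = 1.23 kcal/mol.
ΔE = 1.23 − 0.42 = 0.81 kcal/mol; chair I is more stable.

0.81 kcal/mol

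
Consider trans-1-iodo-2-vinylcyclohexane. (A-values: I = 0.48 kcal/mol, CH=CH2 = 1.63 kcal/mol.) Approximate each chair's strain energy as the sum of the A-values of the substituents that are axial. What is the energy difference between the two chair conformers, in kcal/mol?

C1 and C2 have opposite parity, so for the trans isomer the two substituents are e,e in one chair and a,a in the other.
Chair I (iodo axial, vinyl axial): E = 2.11 kcal/mol.
Chair II (iodo equatorial, vinyl equatorial): E = 0.00 kcal/mol.
ΔE = 2.11 − 0.00 = 2.11 kcal/mol; chair II is more stable.

2.11 kcal/mol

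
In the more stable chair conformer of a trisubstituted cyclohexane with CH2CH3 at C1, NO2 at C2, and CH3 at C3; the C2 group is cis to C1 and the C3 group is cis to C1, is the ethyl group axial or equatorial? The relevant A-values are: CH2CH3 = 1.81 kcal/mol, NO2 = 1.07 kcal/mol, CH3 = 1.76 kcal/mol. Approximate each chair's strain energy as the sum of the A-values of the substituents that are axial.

Chair I (ethyl axial, nitro equatorial, methyl axial): E = 3.57 kcal/mol.
Chair II (ethyl equatorial, nitro axial, methyl equatorial): E = 1.07 kcal/mol.
Chair II is the more stable (lower-energy) conformer, and in that chair the ethyl group is equatorial.

equatorial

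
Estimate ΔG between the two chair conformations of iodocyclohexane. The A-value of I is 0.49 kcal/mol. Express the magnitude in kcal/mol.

0.49 kcal/mol

A monosubstituted cyclohexane has one chair with the iodo group axial (E = A = 0.49 kcal/mol) and one with it equatorial (E = 0).
ΔE = 0.49 − 0 = 0.49 kcal/mol.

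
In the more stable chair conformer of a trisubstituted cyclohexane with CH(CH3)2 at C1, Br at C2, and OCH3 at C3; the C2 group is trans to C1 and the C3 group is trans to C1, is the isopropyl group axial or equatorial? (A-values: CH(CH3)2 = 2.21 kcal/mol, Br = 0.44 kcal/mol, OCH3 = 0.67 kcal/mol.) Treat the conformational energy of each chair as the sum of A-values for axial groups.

equatorial

Chair I (isopropyl axial, bromo axial, methoxy equatorial): E = 2.65 kcal/mol.
Chair II (isopropyl equatorial, bromo equatorial, methoxy axial): E = 0.67 kcal/mol.
Chair II is the more stable (lower-energy) conformer, and in that chair the isopropyl group is equatorial.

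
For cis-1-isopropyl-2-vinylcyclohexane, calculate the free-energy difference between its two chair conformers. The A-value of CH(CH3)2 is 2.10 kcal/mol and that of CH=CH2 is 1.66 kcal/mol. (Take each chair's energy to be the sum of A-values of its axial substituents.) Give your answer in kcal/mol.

C1 and C2 have opposite parity, so for the cis isomer the two substituents are one axial and one equatorial in each chair.
Chair I (isopropyl axial, vinyl equatorial): E = 2.10 kcal/mol.
Chair II (isopropyl equatorial, vinyl axial): E = 1.66 kcal/mol.
ΔE = 2.10 − 1.66 = 0.44 kcal/mol; chair II is more stable.

0.44 kcal/mol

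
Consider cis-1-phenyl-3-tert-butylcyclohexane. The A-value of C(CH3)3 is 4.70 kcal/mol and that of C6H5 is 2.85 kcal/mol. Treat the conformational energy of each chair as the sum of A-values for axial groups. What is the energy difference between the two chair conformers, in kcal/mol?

7.55 kcal/mol

C1 and C3 have the same parity, so for the cis isomer the two substituents are e,e in one chair and a,a in the other.
Chair I (tert-butyl axial, phenyl axial): E = 7.55 kcal/mol.
Chair II (tert-butyl equatorial, phenyl equatorial): E = 0.00 kcal/mol.
ΔE = 7.55 − 0.00 = 7.55 kcal/mol; chair II is more stable.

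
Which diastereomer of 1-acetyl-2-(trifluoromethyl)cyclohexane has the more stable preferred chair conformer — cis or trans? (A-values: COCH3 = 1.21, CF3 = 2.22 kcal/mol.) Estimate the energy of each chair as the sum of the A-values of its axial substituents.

trans

At 1,2 positions (parity opposite): cis → (a,e or e,a); trans → (e,e or a,a).
Best chair for cis: E = 1.21 kcal/mol; best chair for trans: E = 0.00 kcal/mol.
The trans isomer is lower by 1.21 kcal/mol.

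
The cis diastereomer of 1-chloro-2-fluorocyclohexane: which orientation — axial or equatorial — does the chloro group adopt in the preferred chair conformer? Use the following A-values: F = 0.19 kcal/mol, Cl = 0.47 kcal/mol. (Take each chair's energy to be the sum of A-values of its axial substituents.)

equatorial

C1 and C2 have opposite parity, so for the cis isomer the two substituents are one axial and one equatorial in each chair.
Chair I (fluoro axial, chloro equatorial): E = 0.19 kcal/mol.
Chair II (fluoro equatorial, chloro axial): E = 0.47 kcal/mol.
Chair I is the more stable (lower-energy) conformer, and in that chair the chloro group is equatorial.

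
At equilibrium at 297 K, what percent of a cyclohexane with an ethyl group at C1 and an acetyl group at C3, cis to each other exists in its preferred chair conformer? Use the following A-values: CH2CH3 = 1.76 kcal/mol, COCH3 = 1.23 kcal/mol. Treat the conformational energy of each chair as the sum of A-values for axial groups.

99.4%

C1 and C3 have the same parity, so for the cis isomer the two substituents are e,e in one chair and a,a in the other.
Chair I (ethyl axial, acetyl axial): E = 2.99 kcal/mol; chair II (ethyl equatorial, acetyl equatorial): E = 0.00 kcal/mol.
ΔG = 2.99 kcal/mol between the two chairs.
K = exp(ΔG/RT) with R = 1.987×10⁻³ kcal mol⁻¹ K⁻¹ and T = 297 K gives K ≈ 159.
Fraction in the lower-energy chair = K/(K+1) = 99.4%.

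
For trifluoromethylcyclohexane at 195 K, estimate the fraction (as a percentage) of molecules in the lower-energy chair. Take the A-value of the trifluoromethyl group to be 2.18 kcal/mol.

One chair has the trifluoromethyl group axial (E = 2.18 kcal/mol) and the other has it equatorial (E = 0).
ΔG = 2.18 kcal/mol between the two chairs.
K = exp(ΔG/RT) with R = 1.987×10⁻³ kcal mol⁻¹ K⁻¹ and T = 195 K gives K ≈ 278.
Fraction in the lower-energy chair = K/(K+1) = 99.6%.

99.6%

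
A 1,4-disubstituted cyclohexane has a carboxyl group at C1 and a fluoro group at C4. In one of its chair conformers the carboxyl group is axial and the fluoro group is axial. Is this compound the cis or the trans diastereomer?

C1 and C4 have opposite parity, so their axial bonds point in opposite directions.
With opposite-parity carbons, two substituents on the same face are one axial and one equatorial; opposite faces give both axial or both equatorial.
Here the groups are axial/axial → opposite face → trans.

trans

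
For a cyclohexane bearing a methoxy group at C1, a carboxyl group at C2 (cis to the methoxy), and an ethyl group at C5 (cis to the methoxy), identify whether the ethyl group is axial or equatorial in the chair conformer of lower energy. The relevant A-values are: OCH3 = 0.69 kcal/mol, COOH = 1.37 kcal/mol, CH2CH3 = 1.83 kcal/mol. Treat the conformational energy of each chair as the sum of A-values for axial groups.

equatorial

Chair I (methoxy axial, carboxyl equatorial, ethyl axial): E = 2.52 kcal/mol.
Chair II (methoxy equatorial, carboxyl axial, ethyl equatorial): E = 1.37 kcal/mol.
Chair II is the more stable (lower-energy) conformer, and in that chair the ethyl group is equatorial.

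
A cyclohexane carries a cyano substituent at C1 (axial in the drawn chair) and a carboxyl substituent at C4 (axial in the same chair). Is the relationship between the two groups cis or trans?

trans

C1 and C4 have opposite parity, so their axial bonds point in opposite directions.
With opposite-parity carbons, two substituents on the same face are one axial and one equatorial; opposite faces give both axial or both equatorial.
Here the groups are axial/axial → opposite face → trans.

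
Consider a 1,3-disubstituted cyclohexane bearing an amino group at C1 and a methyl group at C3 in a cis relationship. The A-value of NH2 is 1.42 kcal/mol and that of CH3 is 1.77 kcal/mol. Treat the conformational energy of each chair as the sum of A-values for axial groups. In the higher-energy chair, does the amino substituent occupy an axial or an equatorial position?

axial

C1 and C3 have the same parity, so for the cis isomer the two substituents are e,e in one chair and a,a in the other.
Chair I (amino axial, methyl axial): E = 3.19 kcal/mol.
Chair II (amino equatorial, methyl equatorial): E = 0.00 kcal/mol.
Chair I is the less stable (higher-energy) conformer, and in that chair the amino group is axial.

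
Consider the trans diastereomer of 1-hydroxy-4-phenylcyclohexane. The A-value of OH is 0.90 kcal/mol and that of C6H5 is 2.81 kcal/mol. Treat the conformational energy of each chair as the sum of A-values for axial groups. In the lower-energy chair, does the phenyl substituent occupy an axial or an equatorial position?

equatorial

C1 and C4 have opposite parity, so for the trans isomer the two substituents are e,e in one chair and a,a in the other.
Chair I (hydroxyl axial, phenyl axial): E = 3.71 kcal/mol.
Chair II (hydroxyl equatorial, phenyl equatorial): E = 0.00 kcal/mol.
Chair II is the more stable (lower-energy) conformer, and in that chair the phenyl group is equatorial.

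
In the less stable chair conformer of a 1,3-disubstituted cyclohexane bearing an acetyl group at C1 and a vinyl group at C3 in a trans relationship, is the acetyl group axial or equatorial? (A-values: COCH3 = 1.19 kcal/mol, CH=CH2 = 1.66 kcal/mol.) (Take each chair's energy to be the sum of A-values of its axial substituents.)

equatorial

C1 and C3 have the same parity, so for the trans isomer the two substituents are one axial and one equatorial in each chair.
Chair I (acetyl axial, vinyl equatorial): E = 1.19 kcal/mol.
Chair II (acetyl equatorial, vinyl axial): E = 1.66 kcal/mol.
Chair II is the less stable (higher-energy) conformer, and in that chair the acetyl group is equatorial.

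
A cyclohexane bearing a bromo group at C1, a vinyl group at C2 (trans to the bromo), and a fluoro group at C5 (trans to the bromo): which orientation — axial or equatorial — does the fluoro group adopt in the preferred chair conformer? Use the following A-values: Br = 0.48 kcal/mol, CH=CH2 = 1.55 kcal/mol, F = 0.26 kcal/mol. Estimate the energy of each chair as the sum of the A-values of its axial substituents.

axial

Chair I (bromo axial, vinyl axial, fluoro equatorial): E = 2.03 kcal/mol.
Chair II (bromo equatorial, vinyl equatorial, fluoro axial): E = 0.26 kcal/mol.
Chair II is the more stable (lower-energy) conformer, and in that chair the fluoro group is axial.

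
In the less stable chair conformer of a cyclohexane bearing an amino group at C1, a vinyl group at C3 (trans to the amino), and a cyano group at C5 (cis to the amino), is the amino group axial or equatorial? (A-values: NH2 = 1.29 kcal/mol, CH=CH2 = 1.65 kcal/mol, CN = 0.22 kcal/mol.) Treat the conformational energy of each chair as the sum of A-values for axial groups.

equatorial

Chair I (amino axial, vinyl equatorial, cyano axial): E = 1.51 kcal/mol.
Chair II (amino equatorial, vinyl axial, cyano equatorial): E = 1.65 kcal/mol.
Chair II is the less stable (higher-energy) conformer, and in that chair the amino group is equatorial.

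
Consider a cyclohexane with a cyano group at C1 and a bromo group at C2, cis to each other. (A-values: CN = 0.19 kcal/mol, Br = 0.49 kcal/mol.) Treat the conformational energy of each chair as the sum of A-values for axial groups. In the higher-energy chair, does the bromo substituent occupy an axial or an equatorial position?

axial

C1 and C2 have opposite parity, so for the cis isomer the two substituents are one axial and one equatorial in each chair.
Chair I (cyano axial, bromo equatorial): E = 0.19 kcal/mol.
Chair II (cyano equatorial, bromo axial): E = 0.49 kcal/mol.
Chair II is the less stable (higher-energy) conformer, and in that chair the bromo group is axial.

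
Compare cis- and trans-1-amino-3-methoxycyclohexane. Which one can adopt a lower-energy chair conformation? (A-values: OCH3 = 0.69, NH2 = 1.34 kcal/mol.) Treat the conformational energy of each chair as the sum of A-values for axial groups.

cis

At 1,3 positions (parity same): cis → (e,e or a,a); trans → (a,e or e,a).
Best chair for cis: E = 0.00 kcal/mol; best chair for trans: E = 0.69 kcal/mol.
The cis isomer is lower by 0.69 kcal/mol.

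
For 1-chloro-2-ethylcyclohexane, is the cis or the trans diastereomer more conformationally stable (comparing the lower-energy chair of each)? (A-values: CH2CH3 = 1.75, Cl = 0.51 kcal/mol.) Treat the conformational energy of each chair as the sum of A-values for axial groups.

At 1,2 positions (parity opposite): cis → (a,e or e,a); trans → (e,e or a,a).
Best chair for cis: E = 0.51 kcal/mol; best chair for trans: E = 0.00 kcal/mol.
The trans isomer is lower by 0.51 kcal/mol.

trans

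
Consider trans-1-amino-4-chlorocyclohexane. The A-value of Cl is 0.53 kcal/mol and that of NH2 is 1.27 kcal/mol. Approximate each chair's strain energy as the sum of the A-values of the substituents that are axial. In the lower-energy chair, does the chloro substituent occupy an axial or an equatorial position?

C1 and C4 have opposite parity, so for the trans isomer the two substituents are e,e in one chair and a,a in the other.
Chair I (chloro axial, amino axial): E = 1.80 kcal/mol.
Chair II (chloro equatorial, amino equatorial): E = 0.00 kcal/mol.
Chair II is the more stable (lower-energy) conformer, and in that chair the chloro group is equatorial.

equatorial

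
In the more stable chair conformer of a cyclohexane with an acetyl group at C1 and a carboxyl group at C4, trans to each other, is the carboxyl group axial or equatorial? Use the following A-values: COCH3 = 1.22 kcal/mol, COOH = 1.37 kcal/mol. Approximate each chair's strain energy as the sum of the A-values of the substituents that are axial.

equatorial

C1 and C4 have opposite parity, so for the trans isomer the two substituents are e,e in one chair and a,a in the other.
Chair I (acetyl axial, carboxyl axial): E = 2.59 kcal/mol.
Chair II (acetyl equatorial, carboxyl equatorial): E = 0.00 kcal/mol.
Chair II is the more stable (lower-energy) conformer, and in that chair the carboxyl group is equatorial.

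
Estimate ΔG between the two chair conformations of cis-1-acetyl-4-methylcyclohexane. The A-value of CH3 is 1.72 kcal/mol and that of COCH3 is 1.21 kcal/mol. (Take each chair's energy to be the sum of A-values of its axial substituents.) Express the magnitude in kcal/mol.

0.51 kcal/mol

C1 and C4 have opposite parity, so for the cis isomer the two substituents are one axial and one equatorial in each chair.
Chair I (methyl axial, acetyl equatorial): E = 1.72 kcal/mol.
Chair II (methyl equatorial, acetyl axial): E = 1.21 kcal/mol.
ΔE = 1.72 − 1.21 = 0.51 kcal/mol; chair II is more stable.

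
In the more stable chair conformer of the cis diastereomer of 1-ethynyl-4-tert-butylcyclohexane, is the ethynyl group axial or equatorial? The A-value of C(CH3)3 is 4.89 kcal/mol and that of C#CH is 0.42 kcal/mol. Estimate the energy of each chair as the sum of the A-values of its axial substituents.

axial

C1 and C4 have opposite parity, so for the cis isomer the two substituents are one axial and one equatorial in each chair.
Chair I (tert-butyl axial, ethynyl equatorial): E = 4.89 kcal/mol.
Chair II (tert-butyl equatorial, ethynyl axial): E = 0.42 kcal/mol.
Chair II is the more stable (lower-energy) conformer, and in that chair the ethynyl group is axial.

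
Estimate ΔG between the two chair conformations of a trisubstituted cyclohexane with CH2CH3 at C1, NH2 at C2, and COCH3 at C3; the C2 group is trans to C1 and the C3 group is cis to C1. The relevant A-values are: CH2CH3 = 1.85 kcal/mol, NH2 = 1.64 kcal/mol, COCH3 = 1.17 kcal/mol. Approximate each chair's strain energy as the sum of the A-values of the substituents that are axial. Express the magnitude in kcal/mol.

4.66 kcal/mol

Chair I (ethyl axial, amino axial, acetyl axial): E = 4.66 kcal/mol.
Chair II (ethyl equatorial, amino equatorial, acetyl equatorial): E = 0.00 kcal/mol.
ΔE = 4.66 − 0.00 = 4.66 kcal/mol; chair II is more stable.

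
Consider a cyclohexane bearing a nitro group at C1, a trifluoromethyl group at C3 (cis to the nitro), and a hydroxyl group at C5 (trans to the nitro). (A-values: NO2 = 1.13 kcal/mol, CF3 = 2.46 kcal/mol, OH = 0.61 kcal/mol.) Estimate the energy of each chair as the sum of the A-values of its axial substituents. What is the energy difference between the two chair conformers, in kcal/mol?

Chair I (nitro axial, trifluoromethyl axial, hydroxyl equatorial): E = 3.59 kcal/mol.
Chair II (nitro equatorial, trifluoromethyl equatorial, hydroxyl axial): E = 0.61 kcal/mol.
ΔE = 3.59 − 0.61 = 2.98 kcal/mol; chair II is more stable.

2.98 kcal/mol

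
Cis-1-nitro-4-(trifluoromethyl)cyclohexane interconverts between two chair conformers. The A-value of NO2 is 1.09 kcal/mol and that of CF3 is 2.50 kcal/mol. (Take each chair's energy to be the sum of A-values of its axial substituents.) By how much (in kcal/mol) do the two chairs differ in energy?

1.41 kcal/mol

C1 and C4 have opposite parity, so for the cis isomer the two substituents are one axial and one equatorial in each chair.
Chair I (nitro axial, trifluoromethyl equatorial): E = 1.09 kcal/mol.
Chair II (nitro equatorial, trifluoromethyl axial): E = 2.50 kcal/mol.
ΔE = 2.50 − 1.09 = 1.41 kcal/mol; chair I is more stable.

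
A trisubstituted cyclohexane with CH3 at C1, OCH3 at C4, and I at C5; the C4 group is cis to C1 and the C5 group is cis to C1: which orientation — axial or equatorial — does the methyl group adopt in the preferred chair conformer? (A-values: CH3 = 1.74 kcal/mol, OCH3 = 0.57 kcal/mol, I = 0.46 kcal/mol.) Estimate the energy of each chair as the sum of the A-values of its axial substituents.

equatorial

Chair I (methyl axial, methoxy equatorial, iodo axial): E = 2.20 kcal/mol.
Chair II (methyl equatorial, methoxy axial, iodo equatorial): E = 0.57 kcal/mol.
Chair II is the more stable (lower-energy) conformer, and in that chair the methyl group is equatorial.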